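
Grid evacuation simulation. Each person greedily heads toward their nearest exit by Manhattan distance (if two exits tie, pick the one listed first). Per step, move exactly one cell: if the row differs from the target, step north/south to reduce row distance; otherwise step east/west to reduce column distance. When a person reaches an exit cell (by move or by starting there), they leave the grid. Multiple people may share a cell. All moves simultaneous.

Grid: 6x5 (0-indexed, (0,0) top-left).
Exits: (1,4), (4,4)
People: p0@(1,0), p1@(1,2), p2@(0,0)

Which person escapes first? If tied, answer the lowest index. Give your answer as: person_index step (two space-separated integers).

Answer: 1 2

Derivation:
Step 1: p0:(1,0)->(1,1) | p1:(1,2)->(1,3) | p2:(0,0)->(1,0)
Step 2: p0:(1,1)->(1,2) | p1:(1,3)->(1,4)->EXIT | p2:(1,0)->(1,1)
Step 3: p0:(1,2)->(1,3) | p1:escaped | p2:(1,1)->(1,2)
Step 4: p0:(1,3)->(1,4)->EXIT | p1:escaped | p2:(1,2)->(1,3)
Step 5: p0:escaped | p1:escaped | p2:(1,3)->(1,4)->EXIT
Exit steps: [4, 2, 5]
First to escape: p1 at step 2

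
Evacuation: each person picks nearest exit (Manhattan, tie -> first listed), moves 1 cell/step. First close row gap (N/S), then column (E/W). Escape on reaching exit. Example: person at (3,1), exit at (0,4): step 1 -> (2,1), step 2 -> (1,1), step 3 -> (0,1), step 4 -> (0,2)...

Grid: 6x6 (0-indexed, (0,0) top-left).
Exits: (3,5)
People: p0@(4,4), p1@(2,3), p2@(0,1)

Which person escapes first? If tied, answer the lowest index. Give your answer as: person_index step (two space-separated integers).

Answer: 0 2

Derivation:
Step 1: p0:(4,4)->(3,4) | p1:(2,3)->(3,3) | p2:(0,1)->(1,1)
Step 2: p0:(3,4)->(3,5)->EXIT | p1:(3,3)->(3,4) | p2:(1,1)->(2,1)
Step 3: p0:escaped | p1:(3,4)->(3,5)->EXIT | p2:(2,1)->(3,1)
Step 4: p0:escaped | p1:escaped | p2:(3,1)->(3,2)
Step 5: p0:escaped | p1:escaped | p2:(3,2)->(3,3)
Step 6: p0:escaped | p1:escaped | p2:(3,3)->(3,4)
Step 7: p0:escaped | p1:escaped | p2:(3,4)->(3,5)->EXIT
Exit steps: [2, 3, 7]
First to escape: p0 at step 2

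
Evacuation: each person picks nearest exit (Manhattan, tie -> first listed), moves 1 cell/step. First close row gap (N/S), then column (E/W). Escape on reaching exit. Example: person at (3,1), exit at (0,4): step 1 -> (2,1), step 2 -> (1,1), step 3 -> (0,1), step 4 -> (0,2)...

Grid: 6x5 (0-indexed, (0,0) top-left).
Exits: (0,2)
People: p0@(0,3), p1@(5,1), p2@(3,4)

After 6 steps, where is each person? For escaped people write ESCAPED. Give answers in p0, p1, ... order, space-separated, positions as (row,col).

Step 1: p0:(0,3)->(0,2)->EXIT | p1:(5,1)->(4,1) | p2:(3,4)->(2,4)
Step 2: p0:escaped | p1:(4,1)->(3,1) | p2:(2,4)->(1,4)
Step 3: p0:escaped | p1:(3,1)->(2,1) | p2:(1,4)->(0,4)
Step 4: p0:escaped | p1:(2,1)->(1,1) | p2:(0,4)->(0,3)
Step 5: p0:escaped | p1:(1,1)->(0,1) | p2:(0,3)->(0,2)->EXIT
Step 6: p0:escaped | p1:(0,1)->(0,2)->EXIT | p2:escaped

ESCAPED ESCAPED ESCAPED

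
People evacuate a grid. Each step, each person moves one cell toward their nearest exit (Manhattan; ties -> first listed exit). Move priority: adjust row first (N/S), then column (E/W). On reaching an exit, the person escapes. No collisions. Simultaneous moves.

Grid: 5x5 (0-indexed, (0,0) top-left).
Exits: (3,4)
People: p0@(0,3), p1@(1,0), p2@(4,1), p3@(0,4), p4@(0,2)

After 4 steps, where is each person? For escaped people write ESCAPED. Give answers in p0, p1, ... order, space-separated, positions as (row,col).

Step 1: p0:(0,3)->(1,3) | p1:(1,0)->(2,0) | p2:(4,1)->(3,1) | p3:(0,4)->(1,4) | p4:(0,2)->(1,2)
Step 2: p0:(1,3)->(2,3) | p1:(2,0)->(3,0) | p2:(3,1)->(3,2) | p3:(1,4)->(2,4) | p4:(1,2)->(2,2)
Step 3: p0:(2,3)->(3,3) | p1:(3,0)->(3,1) | p2:(3,2)->(3,3) | p3:(2,4)->(3,4)->EXIT | p4:(2,2)->(3,2)
Step 4: p0:(3,3)->(3,4)->EXIT | p1:(3,1)->(3,2) | p2:(3,3)->(3,4)->EXIT | p3:escaped | p4:(3,2)->(3,3)

ESCAPED (3,2) ESCAPED ESCAPED (3,3)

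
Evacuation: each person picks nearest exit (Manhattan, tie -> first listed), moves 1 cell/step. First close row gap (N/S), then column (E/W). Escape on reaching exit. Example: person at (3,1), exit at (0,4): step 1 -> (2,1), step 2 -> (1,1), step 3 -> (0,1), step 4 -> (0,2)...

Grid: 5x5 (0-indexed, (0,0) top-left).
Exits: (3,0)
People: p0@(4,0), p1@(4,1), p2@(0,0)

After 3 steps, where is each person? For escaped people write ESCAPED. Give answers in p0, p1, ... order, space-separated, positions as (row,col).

Step 1: p0:(4,0)->(3,0)->EXIT | p1:(4,1)->(3,1) | p2:(0,0)->(1,0)
Step 2: p0:escaped | p1:(3,1)->(3,0)->EXIT | p2:(1,0)->(2,0)
Step 3: p0:escaped | p1:escaped | p2:(2,0)->(3,0)->EXIT

ESCAPED ESCAPED ESCAPED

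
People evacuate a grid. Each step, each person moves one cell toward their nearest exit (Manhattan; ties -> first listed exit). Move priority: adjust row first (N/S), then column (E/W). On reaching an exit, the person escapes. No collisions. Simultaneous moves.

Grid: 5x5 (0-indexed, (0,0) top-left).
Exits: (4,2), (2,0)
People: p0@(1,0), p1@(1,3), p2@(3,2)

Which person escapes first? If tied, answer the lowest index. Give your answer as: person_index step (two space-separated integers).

Answer: 0 1

Derivation:
Step 1: p0:(1,0)->(2,0)->EXIT | p1:(1,3)->(2,3) | p2:(3,2)->(4,2)->EXIT
Step 2: p0:escaped | p1:(2,3)->(3,3) | p2:escaped
Step 3: p0:escaped | p1:(3,3)->(4,3) | p2:escaped
Step 4: p0:escaped | p1:(4,3)->(4,2)->EXIT | p2:escaped
Exit steps: [1, 4, 1]
First to escape: p0 at step 1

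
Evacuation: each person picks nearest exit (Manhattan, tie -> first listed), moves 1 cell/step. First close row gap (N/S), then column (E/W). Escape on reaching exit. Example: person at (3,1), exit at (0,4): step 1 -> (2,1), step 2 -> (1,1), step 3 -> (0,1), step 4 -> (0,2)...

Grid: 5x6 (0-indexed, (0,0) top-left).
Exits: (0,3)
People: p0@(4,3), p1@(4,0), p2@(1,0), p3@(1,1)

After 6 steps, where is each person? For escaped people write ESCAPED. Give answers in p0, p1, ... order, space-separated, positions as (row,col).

Step 1: p0:(4,3)->(3,3) | p1:(4,0)->(3,0) | p2:(1,0)->(0,0) | p3:(1,1)->(0,1)
Step 2: p0:(3,3)->(2,3) | p1:(3,0)->(2,0) | p2:(0,0)->(0,1) | p3:(0,1)->(0,2)
Step 3: p0:(2,3)->(1,3) | p1:(2,0)->(1,0) | p2:(0,1)->(0,2) | p3:(0,2)->(0,3)->EXIT
Step 4: p0:(1,3)->(0,3)->EXIT | p1:(1,0)->(0,0) | p2:(0,2)->(0,3)->EXIT | p3:escaped
Step 5: p0:escaped | p1:(0,0)->(0,1) | p2:escaped | p3:escaped
Step 6: p0:escaped | p1:(0,1)->(0,2) | p2:escaped | p3:escaped

ESCAPED (0,2) ESCAPED ESCAPED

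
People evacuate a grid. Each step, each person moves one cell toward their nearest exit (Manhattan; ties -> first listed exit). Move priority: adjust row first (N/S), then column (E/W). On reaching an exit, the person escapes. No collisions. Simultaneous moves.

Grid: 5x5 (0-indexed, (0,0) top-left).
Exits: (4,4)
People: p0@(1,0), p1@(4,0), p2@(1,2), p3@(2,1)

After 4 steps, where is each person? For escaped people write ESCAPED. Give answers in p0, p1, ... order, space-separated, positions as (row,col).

Step 1: p0:(1,0)->(2,0) | p1:(4,0)->(4,1) | p2:(1,2)->(2,2) | p3:(2,1)->(3,1)
Step 2: p0:(2,0)->(3,0) | p1:(4,1)->(4,2) | p2:(2,2)->(3,2) | p3:(3,1)->(4,1)
Step 3: p0:(3,0)->(4,0) | p1:(4,2)->(4,3) | p2:(3,2)->(4,2) | p3:(4,1)->(4,2)
Step 4: p0:(4,0)->(4,1) | p1:(4,3)->(4,4)->EXIT | p2:(4,2)->(4,3) | p3:(4,2)->(4,3)

(4,1) ESCAPED (4,3) (4,3)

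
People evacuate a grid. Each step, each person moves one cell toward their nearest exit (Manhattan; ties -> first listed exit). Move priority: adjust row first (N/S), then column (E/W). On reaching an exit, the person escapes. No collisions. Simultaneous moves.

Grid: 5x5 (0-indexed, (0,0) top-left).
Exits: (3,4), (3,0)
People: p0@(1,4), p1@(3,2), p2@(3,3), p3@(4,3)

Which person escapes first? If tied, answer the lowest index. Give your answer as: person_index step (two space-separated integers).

Answer: 2 1

Derivation:
Step 1: p0:(1,4)->(2,4) | p1:(3,2)->(3,3) | p2:(3,3)->(3,4)->EXIT | p3:(4,3)->(3,3)
Step 2: p0:(2,4)->(3,4)->EXIT | p1:(3,3)->(3,4)->EXIT | p2:escaped | p3:(3,3)->(3,4)->EXIT
Exit steps: [2, 2, 1, 2]
First to escape: p2 at step 1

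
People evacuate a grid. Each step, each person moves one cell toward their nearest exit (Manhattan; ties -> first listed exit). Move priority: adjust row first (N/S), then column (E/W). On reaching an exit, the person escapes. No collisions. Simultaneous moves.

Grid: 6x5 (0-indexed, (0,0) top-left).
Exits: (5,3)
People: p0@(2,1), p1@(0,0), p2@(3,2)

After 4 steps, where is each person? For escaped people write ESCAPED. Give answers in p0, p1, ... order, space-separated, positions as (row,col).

Step 1: p0:(2,1)->(3,1) | p1:(0,0)->(1,0) | p2:(3,2)->(4,2)
Step 2: p0:(3,1)->(4,1) | p1:(1,0)->(2,0) | p2:(4,2)->(5,2)
Step 3: p0:(4,1)->(5,1) | p1:(2,0)->(3,0) | p2:(5,2)->(5,3)->EXIT
Step 4: p0:(5,1)->(5,2) | p1:(3,0)->(4,0) | p2:escaped

(5,2) (4,0) ESCAPED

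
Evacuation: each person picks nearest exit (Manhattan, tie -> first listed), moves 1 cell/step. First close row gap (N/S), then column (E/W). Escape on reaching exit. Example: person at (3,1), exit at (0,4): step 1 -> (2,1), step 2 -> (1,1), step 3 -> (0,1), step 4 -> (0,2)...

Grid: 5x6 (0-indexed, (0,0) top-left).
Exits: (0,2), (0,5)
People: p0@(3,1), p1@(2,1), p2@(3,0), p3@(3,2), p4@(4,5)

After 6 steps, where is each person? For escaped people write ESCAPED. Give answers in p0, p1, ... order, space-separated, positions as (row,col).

Step 1: p0:(3,1)->(2,1) | p1:(2,1)->(1,1) | p2:(3,0)->(2,0) | p3:(3,2)->(2,2) | p4:(4,5)->(3,5)
Step 2: p0:(2,1)->(1,1) | p1:(1,1)->(0,1) | p2:(2,0)->(1,0) | p3:(2,2)->(1,2) | p4:(3,5)->(2,5)
Step 3: p0:(1,1)->(0,1) | p1:(0,1)->(0,2)->EXIT | p2:(1,0)->(0,0) | p3:(1,2)->(0,2)->EXIT | p4:(2,5)->(1,5)
Step 4: p0:(0,1)->(0,2)->EXIT | p1:escaped | p2:(0,0)->(0,1) | p3:escaped | p4:(1,5)->(0,5)->EXIT
Step 5: p0:escaped | p1:escaped | p2:(0,1)->(0,2)->EXIT | p3:escaped | p4:escaped

ESCAPED ESCAPED ESCAPED ESCAPED ESCAPED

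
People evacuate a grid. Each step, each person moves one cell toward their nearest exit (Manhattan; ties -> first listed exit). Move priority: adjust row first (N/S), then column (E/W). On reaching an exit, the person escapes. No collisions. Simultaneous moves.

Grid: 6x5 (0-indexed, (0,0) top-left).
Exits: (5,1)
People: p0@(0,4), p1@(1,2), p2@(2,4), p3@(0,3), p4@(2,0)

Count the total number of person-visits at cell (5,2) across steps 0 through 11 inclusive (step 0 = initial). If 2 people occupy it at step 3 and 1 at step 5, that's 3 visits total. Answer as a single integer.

Answer: 4

Derivation:
Step 0: p0@(0,4) p1@(1,2) p2@(2,4) p3@(0,3) p4@(2,0) -> at (5,2): 0 [-], cum=0
Step 1: p0@(1,4) p1@(2,2) p2@(3,4) p3@(1,3) p4@(3,0) -> at (5,2): 0 [-], cum=0
Step 2: p0@(2,4) p1@(3,2) p2@(4,4) p3@(2,3) p4@(4,0) -> at (5,2): 0 [-], cum=0
Step 3: p0@(3,4) p1@(4,2) p2@(5,4) p3@(3,3) p4@(5,0) -> at (5,2): 0 [-], cum=0
Step 4: p0@(4,4) p1@(5,2) p2@(5,3) p3@(4,3) p4@ESC -> at (5,2): 1 [p1], cum=1
Step 5: p0@(5,4) p1@ESC p2@(5,2) p3@(5,3) p4@ESC -> at (5,2): 1 [p2], cum=2
Step 6: p0@(5,3) p1@ESC p2@ESC p3@(5,2) p4@ESC -> at (5,2): 1 [p3], cum=3
Step 7: p0@(5,2) p1@ESC p2@ESC p3@ESC p4@ESC -> at (5,2): 1 [p0], cum=4
Step 8: p0@ESC p1@ESC p2@ESC p3@ESC p4@ESC -> at (5,2): 0 [-], cum=4
Total visits = 4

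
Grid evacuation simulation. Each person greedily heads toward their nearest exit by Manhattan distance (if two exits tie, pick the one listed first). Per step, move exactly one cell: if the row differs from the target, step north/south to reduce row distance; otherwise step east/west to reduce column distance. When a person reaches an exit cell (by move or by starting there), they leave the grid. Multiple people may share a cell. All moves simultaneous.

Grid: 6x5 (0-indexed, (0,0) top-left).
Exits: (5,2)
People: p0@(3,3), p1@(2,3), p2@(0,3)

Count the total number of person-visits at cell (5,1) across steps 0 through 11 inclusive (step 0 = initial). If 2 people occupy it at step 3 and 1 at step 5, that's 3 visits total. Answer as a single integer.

Answer: 0

Derivation:
Step 0: p0@(3,3) p1@(2,3) p2@(0,3) -> at (5,1): 0 [-], cum=0
Step 1: p0@(4,3) p1@(3,3) p2@(1,3) -> at (5,1): 0 [-], cum=0
Step 2: p0@(5,3) p1@(4,3) p2@(2,3) -> at (5,1): 0 [-], cum=0
Step 3: p0@ESC p1@(5,3) p2@(3,3) -> at (5,1): 0 [-], cum=0
Step 4: p0@ESC p1@ESC p2@(4,3) -> at (5,1): 0 [-], cum=0
Step 5: p0@ESC p1@ESC p2@(5,3) -> at (5,1): 0 [-], cum=0
Step 6: p0@ESC p1@ESC p2@ESC -> at (5,1): 0 [-], cum=0
Total visits = 0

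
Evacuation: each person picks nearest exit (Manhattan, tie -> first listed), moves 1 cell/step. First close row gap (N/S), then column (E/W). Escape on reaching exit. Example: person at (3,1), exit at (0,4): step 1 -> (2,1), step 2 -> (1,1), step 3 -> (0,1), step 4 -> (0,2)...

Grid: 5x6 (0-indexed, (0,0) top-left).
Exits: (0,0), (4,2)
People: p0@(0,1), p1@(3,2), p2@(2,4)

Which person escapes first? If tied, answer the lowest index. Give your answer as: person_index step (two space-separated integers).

Answer: 0 1

Derivation:
Step 1: p0:(0,1)->(0,0)->EXIT | p1:(3,2)->(4,2)->EXIT | p2:(2,4)->(3,4)
Step 2: p0:escaped | p1:escaped | p2:(3,4)->(4,4)
Step 3: p0:escaped | p1:escaped | p2:(4,4)->(4,3)
Step 4: p0:escaped | p1:escaped | p2:(4,3)->(4,2)->EXIT
Exit steps: [1, 1, 4]
First to escape: p0 at step 1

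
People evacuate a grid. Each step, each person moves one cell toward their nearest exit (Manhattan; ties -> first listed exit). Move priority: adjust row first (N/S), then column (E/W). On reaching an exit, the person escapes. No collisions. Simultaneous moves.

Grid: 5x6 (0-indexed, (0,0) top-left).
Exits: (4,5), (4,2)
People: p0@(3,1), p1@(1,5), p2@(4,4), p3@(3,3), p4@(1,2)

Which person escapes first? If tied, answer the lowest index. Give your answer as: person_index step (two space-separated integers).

Step 1: p0:(3,1)->(4,1) | p1:(1,5)->(2,5) | p2:(4,4)->(4,5)->EXIT | p3:(3,3)->(4,3) | p4:(1,2)->(2,2)
Step 2: p0:(4,1)->(4,2)->EXIT | p1:(2,5)->(3,5) | p2:escaped | p3:(4,3)->(4,2)->EXIT | p4:(2,2)->(3,2)
Step 3: p0:escaped | p1:(3,5)->(4,5)->EXIT | p2:escaped | p3:escaped | p4:(3,2)->(4,2)->EXIT
Exit steps: [2, 3, 1, 2, 3]
First to escape: p2 at step 1

Answer: 2 1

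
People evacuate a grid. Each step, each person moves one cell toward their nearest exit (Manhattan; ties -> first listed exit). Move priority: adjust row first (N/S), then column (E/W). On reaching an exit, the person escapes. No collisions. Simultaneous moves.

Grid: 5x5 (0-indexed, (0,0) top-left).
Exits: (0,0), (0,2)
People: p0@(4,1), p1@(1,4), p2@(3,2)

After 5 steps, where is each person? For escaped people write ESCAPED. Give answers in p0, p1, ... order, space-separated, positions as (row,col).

Step 1: p0:(4,1)->(3,1) | p1:(1,4)->(0,4) | p2:(3,2)->(2,2)
Step 2: p0:(3,1)->(2,1) | p1:(0,4)->(0,3) | p2:(2,2)->(1,2)
Step 3: p0:(2,1)->(1,1) | p1:(0,3)->(0,2)->EXIT | p2:(1,2)->(0,2)->EXIT
Step 4: p0:(1,1)->(0,1) | p1:escaped | p2:escaped
Step 5: p0:(0,1)->(0,0)->EXIT | p1:escaped | p2:escaped

ESCAPED ESCAPED ESCAPED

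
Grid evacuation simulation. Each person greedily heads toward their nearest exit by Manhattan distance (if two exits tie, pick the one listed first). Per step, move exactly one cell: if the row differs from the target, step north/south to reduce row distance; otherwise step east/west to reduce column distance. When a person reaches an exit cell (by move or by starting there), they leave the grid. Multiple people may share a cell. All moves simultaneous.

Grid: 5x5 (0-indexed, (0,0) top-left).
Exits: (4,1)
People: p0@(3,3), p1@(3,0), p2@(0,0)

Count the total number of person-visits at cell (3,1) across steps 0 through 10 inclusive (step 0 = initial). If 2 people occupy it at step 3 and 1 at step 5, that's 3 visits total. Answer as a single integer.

Answer: 0

Derivation:
Step 0: p0@(3,3) p1@(3,0) p2@(0,0) -> at (3,1): 0 [-], cum=0
Step 1: p0@(4,3) p1@(4,0) p2@(1,0) -> at (3,1): 0 [-], cum=0
Step 2: p0@(4,2) p1@ESC p2@(2,0) -> at (3,1): 0 [-], cum=0
Step 3: p0@ESC p1@ESC p2@(3,0) -> at (3,1): 0 [-], cum=0
Step 4: p0@ESC p1@ESC p2@(4,0) -> at (3,1): 0 [-], cum=0
Step 5: p0@ESC p1@ESC p2@ESC -> at (3,1): 0 [-], cum=0
Total visits = 0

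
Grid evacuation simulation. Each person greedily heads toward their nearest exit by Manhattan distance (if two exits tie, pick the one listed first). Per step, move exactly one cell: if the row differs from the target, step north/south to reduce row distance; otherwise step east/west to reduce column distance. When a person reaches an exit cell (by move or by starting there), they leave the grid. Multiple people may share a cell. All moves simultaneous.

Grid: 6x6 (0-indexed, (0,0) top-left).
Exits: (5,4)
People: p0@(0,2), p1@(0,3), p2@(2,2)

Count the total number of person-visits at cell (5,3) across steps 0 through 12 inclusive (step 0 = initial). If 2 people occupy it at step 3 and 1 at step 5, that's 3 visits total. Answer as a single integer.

Step 0: p0@(0,2) p1@(0,3) p2@(2,2) -> at (5,3): 0 [-], cum=0
Step 1: p0@(1,2) p1@(1,3) p2@(3,2) -> at (5,3): 0 [-], cum=0
Step 2: p0@(2,2) p1@(2,3) p2@(4,2) -> at (5,3): 0 [-], cum=0
Step 3: p0@(3,2) p1@(3,3) p2@(5,2) -> at (5,3): 0 [-], cum=0
Step 4: p0@(4,2) p1@(4,3) p2@(5,3) -> at (5,3): 1 [p2], cum=1
Step 5: p0@(5,2) p1@(5,3) p2@ESC -> at (5,3): 1 [p1], cum=2
Step 6: p0@(5,3) p1@ESC p2@ESC -> at (5,3): 1 [p0], cum=3
Step 7: p0@ESC p1@ESC p2@ESC -> at (5,3): 0 [-], cum=3
Total visits = 3

Answer: 3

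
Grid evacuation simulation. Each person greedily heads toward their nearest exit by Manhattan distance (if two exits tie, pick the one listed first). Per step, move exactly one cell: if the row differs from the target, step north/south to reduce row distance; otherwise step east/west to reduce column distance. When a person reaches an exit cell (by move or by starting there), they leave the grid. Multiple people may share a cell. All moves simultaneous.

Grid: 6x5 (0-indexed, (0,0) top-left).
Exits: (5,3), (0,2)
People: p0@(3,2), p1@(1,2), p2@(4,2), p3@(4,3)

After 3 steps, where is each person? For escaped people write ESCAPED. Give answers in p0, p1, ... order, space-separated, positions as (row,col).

Step 1: p0:(3,2)->(4,2) | p1:(1,2)->(0,2)->EXIT | p2:(4,2)->(5,2) | p3:(4,3)->(5,3)->EXIT
Step 2: p0:(4,2)->(5,2) | p1:escaped | p2:(5,2)->(5,3)->EXIT | p3:escaped
Step 3: p0:(5,2)->(5,3)->EXIT | p1:escaped | p2:escaped | p3:escaped

ESCAPED ESCAPED ESCAPED ESCAPED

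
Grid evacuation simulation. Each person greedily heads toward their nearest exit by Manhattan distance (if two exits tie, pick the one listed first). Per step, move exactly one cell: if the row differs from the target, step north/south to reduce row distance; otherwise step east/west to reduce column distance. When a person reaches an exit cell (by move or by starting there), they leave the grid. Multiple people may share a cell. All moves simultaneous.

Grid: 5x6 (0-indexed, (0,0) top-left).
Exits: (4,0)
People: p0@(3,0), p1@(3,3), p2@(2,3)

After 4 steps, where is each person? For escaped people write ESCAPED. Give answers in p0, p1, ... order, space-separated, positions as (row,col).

Step 1: p0:(3,0)->(4,0)->EXIT | p1:(3,3)->(4,3) | p2:(2,3)->(3,3)
Step 2: p0:escaped | p1:(4,3)->(4,2) | p2:(3,3)->(4,3)
Step 3: p0:escaped | p1:(4,2)->(4,1) | p2:(4,3)->(4,2)
Step 4: p0:escaped | p1:(4,1)->(4,0)->EXIT | p2:(4,2)->(4,1)

ESCAPED ESCAPED (4,1)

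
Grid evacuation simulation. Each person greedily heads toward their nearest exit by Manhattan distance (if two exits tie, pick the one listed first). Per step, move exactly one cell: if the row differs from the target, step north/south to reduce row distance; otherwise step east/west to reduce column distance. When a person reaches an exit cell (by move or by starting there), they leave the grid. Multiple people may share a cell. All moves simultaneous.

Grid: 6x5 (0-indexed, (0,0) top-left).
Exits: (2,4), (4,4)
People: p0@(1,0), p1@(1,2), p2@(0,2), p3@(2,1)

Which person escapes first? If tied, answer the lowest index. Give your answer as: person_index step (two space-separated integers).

Answer: 1 3

Derivation:
Step 1: p0:(1,0)->(2,0) | p1:(1,2)->(2,2) | p2:(0,2)->(1,2) | p3:(2,1)->(2,2)
Step 2: p0:(2,0)->(2,1) | p1:(2,2)->(2,3) | p2:(1,2)->(2,2) | p3:(2,2)->(2,3)
Step 3: p0:(2,1)->(2,2) | p1:(2,3)->(2,4)->EXIT | p2:(2,2)->(2,3) | p3:(2,3)->(2,4)->EXIT
Step 4: p0:(2,2)->(2,3) | p1:escaped | p2:(2,3)->(2,4)->EXIT | p3:escaped
Step 5: p0:(2,3)->(2,4)->EXIT | p1:escaped | p2:escaped | p3:escaped
Exit steps: [5, 3, 4, 3]
First to escape: p1 at step 3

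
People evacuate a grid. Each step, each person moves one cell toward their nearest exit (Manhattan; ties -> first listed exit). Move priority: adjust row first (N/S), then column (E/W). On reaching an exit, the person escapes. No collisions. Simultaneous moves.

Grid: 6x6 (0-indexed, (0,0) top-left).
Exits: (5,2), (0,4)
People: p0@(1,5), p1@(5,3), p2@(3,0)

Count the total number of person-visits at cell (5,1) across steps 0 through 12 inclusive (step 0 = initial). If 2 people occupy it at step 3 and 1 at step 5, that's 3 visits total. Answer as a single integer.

Step 0: p0@(1,5) p1@(5,3) p2@(3,0) -> at (5,1): 0 [-], cum=0
Step 1: p0@(0,5) p1@ESC p2@(4,0) -> at (5,1): 0 [-], cum=0
Step 2: p0@ESC p1@ESC p2@(5,0) -> at (5,1): 0 [-], cum=0
Step 3: p0@ESC p1@ESC p2@(5,1) -> at (5,1): 1 [p2], cum=1
Step 4: p0@ESC p1@ESC p2@ESC -> at (5,1): 0 [-], cum=1
Total visits = 1

Answer: 1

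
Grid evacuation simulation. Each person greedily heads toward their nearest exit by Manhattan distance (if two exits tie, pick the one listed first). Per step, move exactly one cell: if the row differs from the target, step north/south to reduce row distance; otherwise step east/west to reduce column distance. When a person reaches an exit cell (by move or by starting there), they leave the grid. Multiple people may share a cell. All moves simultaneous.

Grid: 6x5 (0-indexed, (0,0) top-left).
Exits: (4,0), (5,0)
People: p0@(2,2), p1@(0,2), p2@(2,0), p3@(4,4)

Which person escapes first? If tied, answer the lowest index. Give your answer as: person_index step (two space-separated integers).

Step 1: p0:(2,2)->(3,2) | p1:(0,2)->(1,2) | p2:(2,0)->(3,0) | p3:(4,4)->(4,3)
Step 2: p0:(3,2)->(4,2) | p1:(1,2)->(2,2) | p2:(3,0)->(4,0)->EXIT | p3:(4,3)->(4,2)
Step 3: p0:(4,2)->(4,1) | p1:(2,2)->(3,2) | p2:escaped | p3:(4,2)->(4,1)
Step 4: p0:(4,1)->(4,0)->EXIT | p1:(3,2)->(4,2) | p2:escaped | p3:(4,1)->(4,0)->EXIT
Step 5: p0:escaped | p1:(4,2)->(4,1) | p2:escaped | p3:escaped
Step 6: p0:escaped | p1:(4,1)->(4,0)->EXIT | p2:escaped | p3:escaped
Exit steps: [4, 6, 2, 4]
First to escape: p2 at step 2

Answer: 2 2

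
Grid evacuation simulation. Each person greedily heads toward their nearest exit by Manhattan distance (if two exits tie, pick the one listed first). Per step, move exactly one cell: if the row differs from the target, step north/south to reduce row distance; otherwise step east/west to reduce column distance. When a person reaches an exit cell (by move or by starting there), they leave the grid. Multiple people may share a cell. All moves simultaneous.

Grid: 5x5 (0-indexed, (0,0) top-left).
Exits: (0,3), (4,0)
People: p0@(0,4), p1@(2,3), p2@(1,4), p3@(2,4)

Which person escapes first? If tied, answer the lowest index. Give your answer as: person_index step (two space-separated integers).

Step 1: p0:(0,4)->(0,3)->EXIT | p1:(2,3)->(1,3) | p2:(1,4)->(0,4) | p3:(2,4)->(1,4)
Step 2: p0:escaped | p1:(1,3)->(0,3)->EXIT | p2:(0,4)->(0,3)->EXIT | p3:(1,4)->(0,4)
Step 3: p0:escaped | p1:escaped | p2:escaped | p3:(0,4)->(0,3)->EXIT
Exit steps: [1, 2, 2, 3]
First to escape: p0 at step 1

Answer: 0 1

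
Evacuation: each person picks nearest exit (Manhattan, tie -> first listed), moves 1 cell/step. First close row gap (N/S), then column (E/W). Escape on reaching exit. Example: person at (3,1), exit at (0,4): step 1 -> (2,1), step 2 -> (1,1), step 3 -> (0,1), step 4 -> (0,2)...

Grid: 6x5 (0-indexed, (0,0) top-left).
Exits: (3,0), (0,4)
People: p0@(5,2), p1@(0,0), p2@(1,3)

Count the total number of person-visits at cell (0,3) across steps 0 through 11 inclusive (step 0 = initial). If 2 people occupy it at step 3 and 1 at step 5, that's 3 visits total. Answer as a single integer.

Answer: 1

Derivation:
Step 0: p0@(5,2) p1@(0,0) p2@(1,3) -> at (0,3): 0 [-], cum=0
Step 1: p0@(4,2) p1@(1,0) p2@(0,3) -> at (0,3): 1 [p2], cum=1
Step 2: p0@(3,2) p1@(2,0) p2@ESC -> at (0,3): 0 [-], cum=1
Step 3: p0@(3,1) p1@ESC p2@ESC -> at (0,3): 0 [-], cum=1
Step 4: p0@ESC p1@ESC p2@ESC -> at (0,3): 0 [-], cum=1
Total visits = 1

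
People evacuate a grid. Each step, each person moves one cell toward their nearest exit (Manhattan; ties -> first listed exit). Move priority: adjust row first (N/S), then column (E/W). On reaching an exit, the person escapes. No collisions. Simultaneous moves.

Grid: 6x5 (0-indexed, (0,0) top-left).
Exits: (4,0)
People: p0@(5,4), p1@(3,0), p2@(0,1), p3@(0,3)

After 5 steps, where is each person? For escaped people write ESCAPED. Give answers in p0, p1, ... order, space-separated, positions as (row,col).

Step 1: p0:(5,4)->(4,4) | p1:(3,0)->(4,0)->EXIT | p2:(0,1)->(1,1) | p3:(0,3)->(1,3)
Step 2: p0:(4,4)->(4,3) | p1:escaped | p2:(1,1)->(2,1) | p3:(1,3)->(2,3)
Step 3: p0:(4,3)->(4,2) | p1:escaped | p2:(2,1)->(3,1) | p3:(2,3)->(3,3)
Step 4: p0:(4,2)->(4,1) | p1:escaped | p2:(3,1)->(4,1) | p3:(3,3)->(4,3)
Step 5: p0:(4,1)->(4,0)->EXIT | p1:escaped | p2:(4,1)->(4,0)->EXIT | p3:(4,3)->(4,2)

ESCAPED ESCAPED ESCAPED (4,2)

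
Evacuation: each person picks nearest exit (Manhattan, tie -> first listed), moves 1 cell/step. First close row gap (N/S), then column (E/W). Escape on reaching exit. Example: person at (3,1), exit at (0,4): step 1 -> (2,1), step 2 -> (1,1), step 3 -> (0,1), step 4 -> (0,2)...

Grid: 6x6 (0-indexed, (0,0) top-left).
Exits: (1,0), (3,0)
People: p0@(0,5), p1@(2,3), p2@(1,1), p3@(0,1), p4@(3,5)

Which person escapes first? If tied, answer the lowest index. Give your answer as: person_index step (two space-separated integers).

Answer: 2 1

Derivation:
Step 1: p0:(0,5)->(1,5) | p1:(2,3)->(1,3) | p2:(1,1)->(1,0)->EXIT | p3:(0,1)->(1,1) | p4:(3,5)->(3,4)
Step 2: p0:(1,5)->(1,4) | p1:(1,3)->(1,2) | p2:escaped | p3:(1,1)->(1,0)->EXIT | p4:(3,4)->(3,3)
Step 3: p0:(1,4)->(1,3) | p1:(1,2)->(1,1) | p2:escaped | p3:escaped | p4:(3,3)->(3,2)
Step 4: p0:(1,3)->(1,2) | p1:(1,1)->(1,0)->EXIT | p2:escaped | p3:escaped | p4:(3,2)->(3,1)
Step 5: p0:(1,2)->(1,1) | p1:escaped | p2:escaped | p3:escaped | p4:(3,1)->(3,0)->EXIT
Step 6: p0:(1,1)->(1,0)->EXIT | p1:escaped | p2:escaped | p3:escaped | p4:escaped
Exit steps: [6, 4, 1, 2, 5]
First to escape: p2 at step 1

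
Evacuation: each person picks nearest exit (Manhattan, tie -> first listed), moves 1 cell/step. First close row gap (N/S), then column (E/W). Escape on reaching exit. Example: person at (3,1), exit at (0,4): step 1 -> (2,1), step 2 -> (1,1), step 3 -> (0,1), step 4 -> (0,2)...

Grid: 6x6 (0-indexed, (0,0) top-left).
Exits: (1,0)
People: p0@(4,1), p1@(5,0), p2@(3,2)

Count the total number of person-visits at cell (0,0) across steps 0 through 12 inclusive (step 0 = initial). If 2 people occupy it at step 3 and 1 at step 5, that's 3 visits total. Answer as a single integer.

Answer: 0

Derivation:
Step 0: p0@(4,1) p1@(5,0) p2@(3,2) -> at (0,0): 0 [-], cum=0
Step 1: p0@(3,1) p1@(4,0) p2@(2,2) -> at (0,0): 0 [-], cum=0
Step 2: p0@(2,1) p1@(3,0) p2@(1,2) -> at (0,0): 0 [-], cum=0
Step 3: p0@(1,1) p1@(2,0) p2@(1,1) -> at (0,0): 0 [-], cum=0
Step 4: p0@ESC p1@ESC p2@ESC -> at (0,0): 0 [-], cum=0
Total visits = 0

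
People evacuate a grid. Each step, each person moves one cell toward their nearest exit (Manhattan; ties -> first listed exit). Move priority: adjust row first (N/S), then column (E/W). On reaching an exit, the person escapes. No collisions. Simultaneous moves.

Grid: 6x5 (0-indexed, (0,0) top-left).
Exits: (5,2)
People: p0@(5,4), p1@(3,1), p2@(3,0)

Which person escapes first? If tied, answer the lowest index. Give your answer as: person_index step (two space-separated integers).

Answer: 0 2

Derivation:
Step 1: p0:(5,4)->(5,3) | p1:(3,1)->(4,1) | p2:(3,0)->(4,0)
Step 2: p0:(5,3)->(5,2)->EXIT | p1:(4,1)->(5,1) | p2:(4,0)->(5,0)
Step 3: p0:escaped | p1:(5,1)->(5,2)->EXIT | p2:(5,0)->(5,1)
Step 4: p0:escaped | p1:escaped | p2:(5,1)->(5,2)->EXIT
Exit steps: [2, 3, 4]
First to escape: p0 at step 2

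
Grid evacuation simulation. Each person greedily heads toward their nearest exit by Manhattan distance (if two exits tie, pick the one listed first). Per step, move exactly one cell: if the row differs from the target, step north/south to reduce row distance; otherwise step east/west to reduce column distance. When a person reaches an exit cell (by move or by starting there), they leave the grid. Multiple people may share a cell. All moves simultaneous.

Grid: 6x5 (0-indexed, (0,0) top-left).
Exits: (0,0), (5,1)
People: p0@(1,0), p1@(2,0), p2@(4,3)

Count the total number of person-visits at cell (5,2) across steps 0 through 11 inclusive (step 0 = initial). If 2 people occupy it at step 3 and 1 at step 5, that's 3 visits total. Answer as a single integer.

Step 0: p0@(1,0) p1@(2,0) p2@(4,3) -> at (5,2): 0 [-], cum=0
Step 1: p0@ESC p1@(1,0) p2@(5,3) -> at (5,2): 0 [-], cum=0
Step 2: p0@ESC p1@ESC p2@(5,2) -> at (5,2): 1 [p2], cum=1
Step 3: p0@ESC p1@ESC p2@ESC -> at (5,2): 0 [-], cum=1
Total visits = 1

Answer: 1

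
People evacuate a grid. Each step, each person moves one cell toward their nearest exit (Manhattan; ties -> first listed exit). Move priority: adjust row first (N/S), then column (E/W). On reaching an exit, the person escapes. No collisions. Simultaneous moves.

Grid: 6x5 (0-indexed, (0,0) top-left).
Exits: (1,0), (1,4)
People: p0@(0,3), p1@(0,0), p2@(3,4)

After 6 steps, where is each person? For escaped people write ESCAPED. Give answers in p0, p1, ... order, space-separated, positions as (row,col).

Step 1: p0:(0,3)->(1,3) | p1:(0,0)->(1,0)->EXIT | p2:(3,4)->(2,4)
Step 2: p0:(1,3)->(1,4)->EXIT | p1:escaped | p2:(2,4)->(1,4)->EXIT

ESCAPED ESCAPED ESCAPED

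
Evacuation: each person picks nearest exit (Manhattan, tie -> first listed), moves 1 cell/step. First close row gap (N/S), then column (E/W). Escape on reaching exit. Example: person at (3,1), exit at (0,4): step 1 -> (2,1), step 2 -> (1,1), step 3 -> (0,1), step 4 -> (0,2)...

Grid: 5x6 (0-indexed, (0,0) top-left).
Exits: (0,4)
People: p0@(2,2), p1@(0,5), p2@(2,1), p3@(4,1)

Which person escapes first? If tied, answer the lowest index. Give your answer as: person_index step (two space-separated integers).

Answer: 1 1

Derivation:
Step 1: p0:(2,2)->(1,2) | p1:(0,5)->(0,4)->EXIT | p2:(2,1)->(1,1) | p3:(4,1)->(3,1)
Step 2: p0:(1,2)->(0,2) | p1:escaped | p2:(1,1)->(0,1) | p3:(3,1)->(2,1)
Step 3: p0:(0,2)->(0,3) | p1:escaped | p2:(0,1)->(0,2) | p3:(2,1)->(1,1)
Step 4: p0:(0,3)->(0,4)->EXIT | p1:escaped | p2:(0,2)->(0,3) | p3:(1,1)->(0,1)
Step 5: p0:escaped | p1:escaped | p2:(0,3)->(0,4)->EXIT | p3:(0,1)->(0,2)
Step 6: p0:escaped | p1:escaped | p2:escaped | p3:(0,2)->(0,3)
Step 7: p0:escaped | p1:escaped | p2:escaped | p3:(0,3)->(0,4)->EXIT
Exit steps: [4, 1, 5, 7]
First to escape: p1 at step 1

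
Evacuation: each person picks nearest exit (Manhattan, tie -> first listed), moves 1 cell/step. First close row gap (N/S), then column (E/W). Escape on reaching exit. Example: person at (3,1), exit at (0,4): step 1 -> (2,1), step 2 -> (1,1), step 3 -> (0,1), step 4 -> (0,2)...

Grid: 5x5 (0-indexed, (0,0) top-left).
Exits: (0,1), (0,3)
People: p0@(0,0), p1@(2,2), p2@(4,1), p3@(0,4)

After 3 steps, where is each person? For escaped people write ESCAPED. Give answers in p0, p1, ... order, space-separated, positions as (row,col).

Step 1: p0:(0,0)->(0,1)->EXIT | p1:(2,2)->(1,2) | p2:(4,1)->(3,1) | p3:(0,4)->(0,3)->EXIT
Step 2: p0:escaped | p1:(1,2)->(0,2) | p2:(3,1)->(2,1) | p3:escaped
Step 3: p0:escaped | p1:(0,2)->(0,1)->EXIT | p2:(2,1)->(1,1) | p3:escaped

ESCAPED ESCAPED (1,1) ESCAPED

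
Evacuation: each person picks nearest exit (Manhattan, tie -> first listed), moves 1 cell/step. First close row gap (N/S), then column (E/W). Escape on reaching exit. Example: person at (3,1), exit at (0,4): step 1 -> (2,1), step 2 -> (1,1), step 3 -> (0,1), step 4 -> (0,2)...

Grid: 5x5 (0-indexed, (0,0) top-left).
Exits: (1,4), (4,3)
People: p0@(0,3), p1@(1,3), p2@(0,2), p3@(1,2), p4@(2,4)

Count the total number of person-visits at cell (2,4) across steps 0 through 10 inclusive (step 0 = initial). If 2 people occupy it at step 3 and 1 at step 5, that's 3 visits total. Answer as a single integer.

Answer: 1

Derivation:
Step 0: p0@(0,3) p1@(1,3) p2@(0,2) p3@(1,2) p4@(2,4) -> at (2,4): 1 [p4], cum=1
Step 1: p0@(1,3) p1@ESC p2@(1,2) p3@(1,3) p4@ESC -> at (2,4): 0 [-], cum=1
Step 2: p0@ESC p1@ESC p2@(1,3) p3@ESC p4@ESC -> at (2,4): 0 [-], cum=1
Step 3: p0@ESC p1@ESC p2@ESC p3@ESC p4@ESC -> at (2,4): 0 [-], cum=1
Total visits = 1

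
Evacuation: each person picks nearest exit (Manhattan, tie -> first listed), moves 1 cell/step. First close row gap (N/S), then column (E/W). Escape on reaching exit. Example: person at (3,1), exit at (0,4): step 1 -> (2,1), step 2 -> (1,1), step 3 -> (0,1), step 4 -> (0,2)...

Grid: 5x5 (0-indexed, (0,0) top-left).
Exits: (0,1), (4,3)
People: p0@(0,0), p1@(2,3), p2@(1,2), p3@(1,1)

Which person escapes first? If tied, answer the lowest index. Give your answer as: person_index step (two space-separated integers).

Step 1: p0:(0,0)->(0,1)->EXIT | p1:(2,3)->(3,3) | p2:(1,2)->(0,2) | p3:(1,1)->(0,1)->EXIT
Step 2: p0:escaped | p1:(3,3)->(4,3)->EXIT | p2:(0,2)->(0,1)->EXIT | p3:escaped
Exit steps: [1, 2, 2, 1]
First to escape: p0 at step 1

Answer: 0 1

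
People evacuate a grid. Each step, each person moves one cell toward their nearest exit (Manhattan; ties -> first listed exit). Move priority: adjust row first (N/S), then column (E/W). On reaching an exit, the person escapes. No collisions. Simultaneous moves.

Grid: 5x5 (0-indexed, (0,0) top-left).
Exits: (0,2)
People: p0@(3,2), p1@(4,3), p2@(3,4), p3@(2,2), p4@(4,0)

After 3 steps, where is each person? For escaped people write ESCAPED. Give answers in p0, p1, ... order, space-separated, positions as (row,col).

Step 1: p0:(3,2)->(2,2) | p1:(4,3)->(3,3) | p2:(3,4)->(2,4) | p3:(2,2)->(1,2) | p4:(4,0)->(3,0)
Step 2: p0:(2,2)->(1,2) | p1:(3,3)->(2,3) | p2:(2,4)->(1,4) | p3:(1,2)->(0,2)->EXIT | p4:(3,0)->(2,0)
Step 3: p0:(1,2)->(0,2)->EXIT | p1:(2,3)->(1,3) | p2:(1,4)->(0,4) | p3:escaped | p4:(2,0)->(1,0)

ESCAPED (1,3) (0,4) ESCAPED (1,0)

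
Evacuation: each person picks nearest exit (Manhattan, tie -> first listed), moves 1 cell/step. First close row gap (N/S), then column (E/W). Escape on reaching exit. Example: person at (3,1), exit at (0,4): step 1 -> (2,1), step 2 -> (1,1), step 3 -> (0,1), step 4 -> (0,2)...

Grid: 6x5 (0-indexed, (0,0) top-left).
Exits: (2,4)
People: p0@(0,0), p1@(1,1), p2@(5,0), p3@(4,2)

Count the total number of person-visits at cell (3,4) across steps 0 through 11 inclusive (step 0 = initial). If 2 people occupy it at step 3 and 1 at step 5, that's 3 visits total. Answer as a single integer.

Step 0: p0@(0,0) p1@(1,1) p2@(5,0) p3@(4,2) -> at (3,4): 0 [-], cum=0
Step 1: p0@(1,0) p1@(2,1) p2@(4,0) p3@(3,2) -> at (3,4): 0 [-], cum=0
Step 2: p0@(2,0) p1@(2,2) p2@(3,0) p3@(2,2) -> at (3,4): 0 [-], cum=0
Step 3: p0@(2,1) p1@(2,3) p2@(2,0) p3@(2,3) -> at (3,4): 0 [-], cum=0
Step 4: p0@(2,2) p1@ESC p2@(2,1) p3@ESC -> at (3,4): 0 [-], cum=0
Step 5: p0@(2,3) p1@ESC p2@(2,2) p3@ESC -> at (3,4): 0 [-], cum=0
Step 6: p0@ESC p1@ESC p2@(2,3) p3@ESC -> at (3,4): 0 [-], cum=0
Step 7: p0@ESC p1@ESC p2@ESC p3@ESC -> at (3,4): 0 [-], cum=0
Total visits = 0

Answer: 0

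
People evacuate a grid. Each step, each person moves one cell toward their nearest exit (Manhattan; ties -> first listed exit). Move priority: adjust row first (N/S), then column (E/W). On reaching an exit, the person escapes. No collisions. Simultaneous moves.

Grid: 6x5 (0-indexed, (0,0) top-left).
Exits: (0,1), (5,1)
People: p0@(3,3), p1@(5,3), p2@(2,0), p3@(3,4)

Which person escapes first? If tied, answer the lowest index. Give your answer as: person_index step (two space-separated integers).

Step 1: p0:(3,3)->(4,3) | p1:(5,3)->(5,2) | p2:(2,0)->(1,0) | p3:(3,4)->(4,4)
Step 2: p0:(4,3)->(5,3) | p1:(5,2)->(5,1)->EXIT | p2:(1,0)->(0,0) | p3:(4,4)->(5,4)
Step 3: p0:(5,3)->(5,2) | p1:escaped | p2:(0,0)->(0,1)->EXIT | p3:(5,4)->(5,3)
Step 4: p0:(5,2)->(5,1)->EXIT | p1:escaped | p2:escaped | p3:(5,3)->(5,2)
Step 5: p0:escaped | p1:escaped | p2:escaped | p3:(5,2)->(5,1)->EXIT
Exit steps: [4, 2, 3, 5]
First to escape: p1 at step 2

Answer: 1 2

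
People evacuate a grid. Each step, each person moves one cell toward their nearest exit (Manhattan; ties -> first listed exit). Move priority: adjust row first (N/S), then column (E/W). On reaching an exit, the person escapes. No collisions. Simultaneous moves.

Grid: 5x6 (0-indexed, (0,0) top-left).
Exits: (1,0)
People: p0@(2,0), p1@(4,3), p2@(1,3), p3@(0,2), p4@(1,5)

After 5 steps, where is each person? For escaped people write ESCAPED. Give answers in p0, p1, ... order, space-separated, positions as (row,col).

Step 1: p0:(2,0)->(1,0)->EXIT | p1:(4,3)->(3,3) | p2:(1,3)->(1,2) | p3:(0,2)->(1,2) | p4:(1,5)->(1,4)
Step 2: p0:escaped | p1:(3,3)->(2,3) | p2:(1,2)->(1,1) | p3:(1,2)->(1,1) | p4:(1,4)->(1,3)
Step 3: p0:escaped | p1:(2,3)->(1,3) | p2:(1,1)->(1,0)->EXIT | p3:(1,1)->(1,0)->EXIT | p4:(1,3)->(1,2)
Step 4: p0:escaped | p1:(1,3)->(1,2) | p2:escaped | p3:escaped | p4:(1,2)->(1,1)
Step 5: p0:escaped | p1:(1,2)->(1,1) | p2:escaped | p3:escaped | p4:(1,1)->(1,0)->EXIT

ESCAPED (1,1) ESCAPED ESCAPED ESCAPED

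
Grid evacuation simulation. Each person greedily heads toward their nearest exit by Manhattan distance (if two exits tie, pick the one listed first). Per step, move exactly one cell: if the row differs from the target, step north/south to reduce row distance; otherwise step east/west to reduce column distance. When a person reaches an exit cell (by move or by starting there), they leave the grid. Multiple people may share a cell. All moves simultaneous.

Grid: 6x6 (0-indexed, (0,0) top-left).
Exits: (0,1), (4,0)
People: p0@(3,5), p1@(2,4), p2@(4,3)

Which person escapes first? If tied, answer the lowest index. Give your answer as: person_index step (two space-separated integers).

Answer: 2 3

Derivation:
Step 1: p0:(3,5)->(4,5) | p1:(2,4)->(1,4) | p2:(4,3)->(4,2)
Step 2: p0:(4,5)->(4,4) | p1:(1,4)->(0,4) | p2:(4,2)->(4,1)
Step 3: p0:(4,4)->(4,3) | p1:(0,4)->(0,3) | p2:(4,1)->(4,0)->EXIT
Step 4: p0:(4,3)->(4,2) | p1:(0,3)->(0,2) | p2:escaped
Step 5: p0:(4,2)->(4,1) | p1:(0,2)->(0,1)->EXIT | p2:escaped
Step 6: p0:(4,1)->(4,0)->EXIT | p1:escaped | p2:escaped
Exit steps: [6, 5, 3]
First to escape: p2 at step 3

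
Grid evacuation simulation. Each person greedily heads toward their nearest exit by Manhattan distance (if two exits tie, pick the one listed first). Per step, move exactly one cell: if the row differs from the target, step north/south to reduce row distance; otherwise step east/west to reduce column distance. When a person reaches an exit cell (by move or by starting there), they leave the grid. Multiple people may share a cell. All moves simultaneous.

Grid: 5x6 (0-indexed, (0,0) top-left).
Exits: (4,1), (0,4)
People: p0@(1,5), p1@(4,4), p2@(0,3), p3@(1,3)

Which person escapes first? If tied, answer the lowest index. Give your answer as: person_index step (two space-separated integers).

Answer: 2 1

Derivation:
Step 1: p0:(1,5)->(0,5) | p1:(4,4)->(4,3) | p2:(0,3)->(0,4)->EXIT | p3:(1,3)->(0,3)
Step 2: p0:(0,5)->(0,4)->EXIT | p1:(4,3)->(4,2) | p2:escaped | p3:(0,3)->(0,4)->EXIT
Step 3: p0:escaped | p1:(4,2)->(4,1)->EXIT | p2:escaped | p3:escaped
Exit steps: [2, 3, 1, 2]
First to escape: p2 at step 1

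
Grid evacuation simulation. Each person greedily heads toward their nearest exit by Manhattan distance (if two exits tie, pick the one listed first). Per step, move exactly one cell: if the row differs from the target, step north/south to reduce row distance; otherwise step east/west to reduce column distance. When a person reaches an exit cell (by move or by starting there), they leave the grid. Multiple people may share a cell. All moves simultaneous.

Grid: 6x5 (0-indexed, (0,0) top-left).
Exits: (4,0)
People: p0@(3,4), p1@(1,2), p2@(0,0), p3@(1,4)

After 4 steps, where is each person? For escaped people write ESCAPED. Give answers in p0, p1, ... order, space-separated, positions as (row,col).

Step 1: p0:(3,4)->(4,4) | p1:(1,2)->(2,2) | p2:(0,0)->(1,0) | p3:(1,4)->(2,4)
Step 2: p0:(4,4)->(4,3) | p1:(2,2)->(3,2) | p2:(1,0)->(2,0) | p3:(2,4)->(3,4)
Step 3: p0:(4,3)->(4,2) | p1:(3,2)->(4,2) | p2:(2,0)->(3,0) | p3:(3,4)->(4,4)
Step 4: p0:(4,2)->(4,1) | p1:(4,2)->(4,1) | p2:(3,0)->(4,0)->EXIT | p3:(4,4)->(4,3)

(4,1) (4,1) ESCAPED (4,3)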